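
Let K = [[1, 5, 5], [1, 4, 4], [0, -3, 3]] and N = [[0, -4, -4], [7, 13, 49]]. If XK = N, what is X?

X = [[-4, 4, 0], [3, 4, 6]]

Right-multiplying both sides by K⁻¹ gives X = NK⁻¹.
det K = -6; the adjugate gives K⁻¹ = [[-4, 5, 0], [1/2, -1/2, -1/6], [1/2, -1/2, 1/6]].
X = NK⁻¹ = [[0, -4, -4], [7, 13, 49]] · [[-4, 5, 0], [1/2, -1/2, -1/6], [1/2, -1/2, 1/6]] = [[-4, 4, 0], [3, 4, 6]].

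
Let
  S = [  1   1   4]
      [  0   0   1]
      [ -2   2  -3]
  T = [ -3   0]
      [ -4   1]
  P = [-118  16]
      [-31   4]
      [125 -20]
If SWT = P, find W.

W = [[-1, 2], [-1, -2], [5, 4]]

W = S⁻¹PT⁻¹ (apply S⁻¹ on the left and T⁻¹ on the right).
det S = -4; the adjugate gives S⁻¹ = [[1/2, -11/4, -1/4], [1/2, -5/4, 1/4], [0, 1, 0]].
det T = -3; the adjugate gives T⁻¹ = [[-1/3, 0], [-4/3, 1]].
S⁻¹P = [[-5, 2], [11, -2], [-31, 4]].
W = (S⁻¹P)T⁻¹ = [[-1, 2], [-1, -2], [5, 4]].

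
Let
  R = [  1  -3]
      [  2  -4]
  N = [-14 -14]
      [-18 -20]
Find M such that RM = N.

M = [[1, -2], [5, 4]]

Left-multiplying both sides by R⁻¹ gives M = R⁻¹N.
R has determinant 2; R⁻¹ = [[-2, 3/2], [-1, 1/2]].
M = R⁻¹N = [[-2, 3/2], [-1, 1/2]] · [[-14, -14], [-18, -20]] = [[1, -2], [5, 4]].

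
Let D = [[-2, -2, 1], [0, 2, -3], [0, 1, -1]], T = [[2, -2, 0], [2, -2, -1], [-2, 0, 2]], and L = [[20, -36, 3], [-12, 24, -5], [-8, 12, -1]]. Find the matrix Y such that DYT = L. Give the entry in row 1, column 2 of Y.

-4

Left-multiply by D⁻¹ and right-multiply by T⁻¹: Y = D⁻¹LT⁻¹.
D has determinant -2; D⁻¹ = [[-1/2, 1/2, -2], [0, -1, 3], [0, -1, 2]].
T has determinant -4; T⁻¹ = [[1, -1, -1/2], [1/2, -1, -1/2], [1, -1, 0]].
D⁻¹L = [[0, 6, -2], [-12, 12, 2], [-4, 0, 3]].
Y = (D⁻¹L)T⁻¹ = [[1, -4, -3], [-4, -2, 0], [-1, 1, 2]].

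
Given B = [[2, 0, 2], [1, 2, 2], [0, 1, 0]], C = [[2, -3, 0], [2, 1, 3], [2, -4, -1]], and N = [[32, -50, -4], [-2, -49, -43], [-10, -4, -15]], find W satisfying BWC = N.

W = [[4, 3, 0], [-4, -4, 3], [-2, -2, 5]]

Left-multiply by B⁻¹ and right-multiply by C⁻¹: W = B⁻¹NC⁻¹.
det B = -2, so B⁻¹ = [[1, -1, 2], [0, 0, 1], [-1/2, 1, -2]].
det C = -2, so C⁻¹ = [[-11/2, 3/2, 9/2], [-4, 1, 3], [5, -1, -4]].
B⁻¹N = [[14, -9, 9], [-10, -4, -15], [2, -16, -11]].
W = (B⁻¹N)C⁻¹ = [[4, 3, 0], [-4, -4, 3], [-2, -2, 5]].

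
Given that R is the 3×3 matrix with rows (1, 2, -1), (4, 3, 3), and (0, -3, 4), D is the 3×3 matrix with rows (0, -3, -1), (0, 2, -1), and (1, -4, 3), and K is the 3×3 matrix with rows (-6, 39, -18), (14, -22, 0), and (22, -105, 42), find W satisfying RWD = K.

W = [[4, 2, 2], [-3, 3, -2], [1, 5, 4]]

Isolating W: multiply by R⁻¹ from the left and D⁻¹ from the right, so W = R⁻¹KD⁻¹.
det R = 1, so R⁻¹ = [[21, -5, 9], [-16, 4, -7], [-12, 3, -5]].
det D = 5; the adjugate gives D⁻¹ = [[2/5, 13/5, 1], [-1/5, 1/5, 0], [-2/5, -3/5, 0]].
R⁻¹K = [[2, -16, 0], [-2, 23, -6], [4, -9, 6]].
W = (R⁻¹K)D⁻¹ = [[4, 2, 2], [-3, 3, -2], [1, 5, 4]].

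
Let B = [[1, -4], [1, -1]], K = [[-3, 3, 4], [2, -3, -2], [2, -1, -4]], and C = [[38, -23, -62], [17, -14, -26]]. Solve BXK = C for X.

X = [[0, 3, 2], [5, 4, 0]]

X = B⁻¹CK⁻¹ (apply B⁻¹ on the left and K⁻¹ on the right).
det B = 3, so B⁻¹ = [[-1/3, 4/3], [-1/3, 1/3]].
det K = -2; the adjugate gives K⁻¹ = [[-5, -4, -3], [-2, -2, -1], [-2, -3/2, -3/2]].
B⁻¹C = [[10, -11, -14], [-7, 3, 12]].
X = (B⁻¹C)K⁻¹ = [[0, 3, 2], [5, 4, 0]].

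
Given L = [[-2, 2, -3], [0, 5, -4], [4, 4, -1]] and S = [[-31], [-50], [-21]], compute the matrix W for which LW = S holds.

W = [[2], [-6], [5]]

L is on the left of W, so left-multiply by L⁻¹: W = L⁻¹S.
L has determinant 6; L⁻¹ = [[11/6, -5/3, 7/6], [-8/3, 7/3, -4/3], [-10/3, 8/3, -5/3]].
W = L⁻¹S = [[11/6, -5/3, 7/6], [-8/3, 7/3, -4/3], [-10/3, 8/3, -5/3]] · [[-31], [-50], [-21]] = [[2], [-6], [5]].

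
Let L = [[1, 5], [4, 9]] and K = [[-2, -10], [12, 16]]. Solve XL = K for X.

X = [[-2, 0], [-4, 4]]

Since L sits to the right of X, X = KL⁻¹.
L has determinant -11; L⁻¹ = [[-9/11, 5/11], [4/11, -1/11]].
X = KL⁻¹ = [[-2, -10], [12, 16]] · [[-9/11, 5/11], [4/11, -1/11]] = [[-2, 0], [-4, 4]].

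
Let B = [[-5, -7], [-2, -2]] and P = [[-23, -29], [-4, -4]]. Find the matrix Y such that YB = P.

Y = [[3, 4], [0, 2]]

B is on the right of Y, so right-multiply by B⁻¹: Y = PB⁻¹.
det B = -4, so B⁻¹ = [[1/2, -7/4], [-1/2, 5/4]].
Y = PB⁻¹ = [[-23, -29], [-4, -4]] · [[1/2, -7/4], [-1/2, 5/4]] = [[3, 4], [0, 2]].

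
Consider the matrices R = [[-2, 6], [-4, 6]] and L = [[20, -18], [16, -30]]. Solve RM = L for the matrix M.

M = [[2, 6], [4, -1]]

R is on the left of M, so left-multiply by R⁻¹: M = R⁻¹L.
det R = 12; the adjugate gives R⁻¹ = [[1/2, -1/2], [1/3, -1/6]].
M = R⁻¹L = [[1/2, -1/2], [1/3, -1/6]] · [[20, -18], [16, -30]] = [[2, 6], [4, -1]].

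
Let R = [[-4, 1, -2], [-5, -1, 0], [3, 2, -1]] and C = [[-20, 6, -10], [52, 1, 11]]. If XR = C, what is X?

Right-multiplying both sides by R⁻¹ gives X = CR⁻¹.
det R = 5; the adjugate gives R⁻¹ = [[1/5, -3/5, -2/5], [-1, 2, 2], [-7/5, 11/5, 9/5]].
X = CR⁻¹ = [[-20, 6, -10], [52, 1, 11]] · [[1/5, -3/5, -2/5], [-1, 2, 2], [-7/5, 11/5, 9/5]] = [[4, 2, 2], [-6, -5, 1]].

X = [[4, 2, 2], [-6, -5, 1]]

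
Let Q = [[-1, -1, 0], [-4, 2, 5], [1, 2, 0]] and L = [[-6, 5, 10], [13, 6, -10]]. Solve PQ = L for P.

Right-multiplying both sides by Q⁻¹ gives P = LQ⁻¹.
Q has determinant 5; Q⁻¹ = [[-2, 0, -1], [1, 0, 1], [-2, 1/5, -6/5]].
P = LQ⁻¹ = [[-6, 5, 10], [13, 6, -10]] · [[-2, 0, -1], [1, 0, 1], [-2, 1/5, -6/5]] = [[-3, 2, -1], [0, -2, 5]].

P = [[-3, 2, -1], [0, -2, 5]]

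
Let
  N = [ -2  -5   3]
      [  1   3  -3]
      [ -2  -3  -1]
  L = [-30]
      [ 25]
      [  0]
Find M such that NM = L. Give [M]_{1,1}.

-5

Left-multiplying both sides by N⁻¹ gives M = N⁻¹L.
det N = -2, so N⁻¹ = [[6, 7, -3], [-7/2, -4, 3/2], [-3/2, -2, 1/2]].
M = N⁻¹L = [[6, 7, -3], [-7/2, -4, 3/2], [-3/2, -2, 1/2]] · [[-30], [25], [0]] = [[-5], [5], [-5]].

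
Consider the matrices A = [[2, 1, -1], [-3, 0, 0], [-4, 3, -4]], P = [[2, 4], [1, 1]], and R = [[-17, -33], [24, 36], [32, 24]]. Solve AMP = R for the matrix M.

M = [[-2, -4], [-4, 4], [0, -3]]

Isolating M: multiply by A⁻¹ from the left and P⁻¹ from the right, so M = A⁻¹RP⁻¹.
det A = -3; the adjugate gives A⁻¹ = [[0, -1/3, 0], [4, 4, -1], [3, 10/3, -1]].
det P = -2, so P⁻¹ = [[-1/2, 2], [1/2, -1]].
A⁻¹R = [[-8, -12], [-4, -12], [-3, -3]].
M = (A⁻¹R)P⁻¹ = [[-2, -4], [-4, 4], [0, -3]].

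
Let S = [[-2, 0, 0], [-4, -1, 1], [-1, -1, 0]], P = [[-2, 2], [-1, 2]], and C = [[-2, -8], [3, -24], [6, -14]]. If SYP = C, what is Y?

Isolating Y: multiply by S⁻¹ from the left and P⁻¹ from the right, so Y = S⁻¹CP⁻¹.
det S = -2; the adjugate gives S⁻¹ = [[-1/2, 0, 0], [1/2, 0, -1], [-3/2, 1, -1]].
P has determinant -2; P⁻¹ = [[-1, 1], [-1/2, 1]].
S⁻¹C = [[1, 4], [-7, 10], [0, 2]].
Y = (S⁻¹C)P⁻¹ = [[-3, 5], [2, 3], [-1, 2]].

Y = [[-3, 5], [2, 3], [-1, 2]]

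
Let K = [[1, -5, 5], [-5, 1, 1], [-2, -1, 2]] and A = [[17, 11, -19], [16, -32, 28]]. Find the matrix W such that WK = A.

W = [[-3, -4, 0], [6, -2, 0]]

K is on the right of W, so right-multiply by K⁻¹: W = AK⁻¹.
det K = -2, so K⁻¹ = [[-3/2, -5/2, 5], [-4, -6, 13], [-7/2, -11/2, 12]].
W = AK⁻¹ = [[17, 11, -19], [16, -32, 28]] · [[-3/2, -5/2, 5], [-4, -6, 13], [-7/2, -11/2, 12]] = [[-3, -4, 0], [6, -2, 0]].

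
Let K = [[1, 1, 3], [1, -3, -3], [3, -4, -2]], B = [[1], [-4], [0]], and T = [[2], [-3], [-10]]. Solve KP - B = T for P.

KP = T + B = [[3], [-7], [-10]].
Left-multiplying both sides by K⁻¹ gives P = K⁻¹(T + B).
det K = 2; the adjugate gives K⁻¹ = [[-3, -5, 3], [-7/2, -11/2, 3], [5/2, 7/2, -2]].
P = K⁻¹(T + B) = [[-4], [-2], [3]].

P = [[-4], [-2], [3]]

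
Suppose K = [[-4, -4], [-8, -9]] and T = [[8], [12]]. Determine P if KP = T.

P = [[-6], [4]]

Since K multiplies P on the left, P = K⁻¹T.
K has determinant 4; K⁻¹ = [[-9/4, 1], [2, -1]].
P = K⁻¹T = [[-9/4, 1], [2, -1]] · [[8], [12]] = [[-6], [4]].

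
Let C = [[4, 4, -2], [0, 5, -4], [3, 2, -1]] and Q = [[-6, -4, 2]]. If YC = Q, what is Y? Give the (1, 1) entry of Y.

0

Since C sits to the right of Y, Y = QC⁻¹.
C has determinant -6; C⁻¹ = [[-1/2, 0, 1], [2, -1/3, -8/3], [5/2, -2/3, -10/3]].
Y = QC⁻¹ = [[-6, -4, 2]] · [[-1/2, 0, 1], [2, -1/3, -8/3], [5/2, -2/3, -10/3]] = [[0, 0, -2]].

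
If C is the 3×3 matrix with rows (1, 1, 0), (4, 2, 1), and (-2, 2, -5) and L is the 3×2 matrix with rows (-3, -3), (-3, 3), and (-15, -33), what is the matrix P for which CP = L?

P = [[1, 3], [-4, -6], [1, 3]]

C is on the left of P, so left-multiply by C⁻¹: P = C⁻¹L.
C has determinant 6; C⁻¹ = [[-2, 5/6, 1/6], [3, -5/6, -1/6], [2, -2/3, -1/3]].
P = C⁻¹L = [[-2, 5/6, 1/6], [3, -5/6, -1/6], [2, -2/3, -1/3]] · [[-3, -3], [-3, 3], [-15, -33]] = [[1, 3], [-4, -6], [1, 3]].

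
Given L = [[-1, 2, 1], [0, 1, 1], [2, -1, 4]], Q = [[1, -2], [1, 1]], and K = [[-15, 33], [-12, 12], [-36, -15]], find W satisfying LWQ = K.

W = [[5, -4], [-3, 1], [-5, -5]]

W = L⁻¹KQ⁻¹ (apply L⁻¹ on the left and Q⁻¹ on the right).
det L = -3; the adjugate gives L⁻¹ = [[-5/3, 3, -1/3], [-2/3, 2, -1/3], [2/3, -1, 1/3]].
Q has determinant 3; Q⁻¹ = [[1/3, 2/3], [-1/3, 1/3]].
L⁻¹K = [[1, -14], [-2, 7], [-10, 5]].
W = (L⁻¹K)Q⁻¹ = [[5, -4], [-3, 1], [-5, -5]].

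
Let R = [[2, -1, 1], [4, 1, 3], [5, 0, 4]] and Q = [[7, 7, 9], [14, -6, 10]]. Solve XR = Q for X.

Right-multiplying both sides by R⁻¹ gives X = QR⁻¹.
det R = 4; the adjugate gives R⁻¹ = [[1, 1, -1], [-1/4, 3/4, -1/2], [-5/4, -5/4, 3/2]].
X = QR⁻¹ = [[7, 7, 9], [14, -6, 10]] · [[1, 1, -1], [-1/4, 3/4, -1/2], [-5/4, -5/4, 3/2]] = [[-6, 1, 3], [3, -3, 4]].

X = [[-6, 1, 3], [3, -3, 4]]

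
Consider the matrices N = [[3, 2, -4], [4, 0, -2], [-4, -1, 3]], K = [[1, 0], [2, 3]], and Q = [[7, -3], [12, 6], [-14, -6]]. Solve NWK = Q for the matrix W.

Isolating W: multiply by N⁻¹ from the left and K⁻¹ from the right, so W = N⁻¹QK⁻¹.
det N = 2, so N⁻¹ = [[-1, -1, -2], [-2, -7/2, -5], [-2, -5/2, -4]].
det K = 3, so K⁻¹ = [[1, 0], [-2/3, 1/3]].
N⁻¹Q = [[9, 9], [14, 15], [12, 15]].
W = (N⁻¹Q)K⁻¹ = [[3, 3], [4, 5], [2, 5]].

W = [[3, 3], [4, 5], [2, 5]]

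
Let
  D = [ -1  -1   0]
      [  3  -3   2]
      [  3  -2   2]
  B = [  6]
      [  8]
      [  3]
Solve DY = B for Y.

Y = [[-1], [-5], [-2]]

Left-multiplying both sides by D⁻¹ gives Y = D⁻¹B.
det D = 2; the adjugate gives D⁻¹ = [[-1, 1, -1], [0, -1, 1], [3/2, -5/2, 3]].
Y = D⁻¹B = [[-1, 1, -1], [0, -1, 1], [3/2, -5/2, 3]] · [[6], [8], [3]] = [[-1], [-5], [-2]].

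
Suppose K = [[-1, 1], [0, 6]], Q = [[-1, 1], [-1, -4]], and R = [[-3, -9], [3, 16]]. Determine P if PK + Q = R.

PK = R − Q = [[-2, -10], [4, 20]].
Right-multiplying both sides by K⁻¹ gives P = (R − Q)K⁻¹.
det K = -6; the adjugate gives K⁻¹ = [[-1, 1/6], [0, 1/6]].
P = (R − Q)K⁻¹ = [[2, -2], [-4, 4]].

P = [[2, -2], [-4, 4]]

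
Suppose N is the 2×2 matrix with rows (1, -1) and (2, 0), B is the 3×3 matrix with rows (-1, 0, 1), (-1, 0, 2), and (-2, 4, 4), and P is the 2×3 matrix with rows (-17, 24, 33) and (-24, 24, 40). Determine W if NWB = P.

W = N⁻¹PB⁻¹ (apply N⁻¹ on the left and B⁻¹ on the right).
det N = 2, so N⁻¹ = [[0, 1/2], [-1, 1/2]].
det B = 4; the adjugate gives B⁻¹ = [[-2, 1, 0], [0, -1/2, 1/4], [-1, 1, 0]].
N⁻¹P = [[-12, 12, 20], [5, -12, -13]].
W = (N⁻¹P)B⁻¹ = [[4, 2, 3], [3, -2, -3]].

W = [[4, 2, 3], [3, -2, -3]]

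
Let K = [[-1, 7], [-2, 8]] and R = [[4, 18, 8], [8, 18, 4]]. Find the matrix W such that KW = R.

W = [[-4, 3, 6], [0, 3, 2]]

Since K multiplies W on the left, W = K⁻¹R.
det K = 6; the adjugate gives K⁻¹ = [[4/3, -7/6], [1/3, -1/6]].
W = K⁻¹R = [[4/3, -7/6], [1/3, -1/6]] · [[4, 18, 8], [8, 18, 4]] = [[-4, 3, 6], [0, 3, 2]].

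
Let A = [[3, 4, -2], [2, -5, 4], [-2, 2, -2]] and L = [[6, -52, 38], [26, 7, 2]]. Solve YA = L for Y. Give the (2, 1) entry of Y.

Since A sits to the right of Y, Y = LA⁻¹.
det A = 2; the adjugate gives A⁻¹ = [[1, 2, 3], [-2, -5, -8], [-3, -7, -23/2]].
Y = LA⁻¹ = [[6, -52, 38], [26, 7, 2]] · [[1, 2, 3], [-2, -5, -8], [-3, -7, -23/2]] = [[-4, 6, -3], [6, 3, -1]].

6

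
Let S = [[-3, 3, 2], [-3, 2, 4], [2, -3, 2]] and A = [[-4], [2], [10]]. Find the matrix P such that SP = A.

P = [[-2], [-4], [1]]

S is on the left of P, so left-multiply by S⁻¹: P = S⁻¹A.
S has determinant 4; S⁻¹ = [[4, -3, 2], [7/2, -5/2, 3/2], [5/4, -3/4, 3/4]].
P = S⁻¹A = [[4, -3, 2], [7/2, -5/2, 3/2], [5/4, -3/4, 3/4]] · [[-4], [2], [10]] = [[-2], [-4], [1]].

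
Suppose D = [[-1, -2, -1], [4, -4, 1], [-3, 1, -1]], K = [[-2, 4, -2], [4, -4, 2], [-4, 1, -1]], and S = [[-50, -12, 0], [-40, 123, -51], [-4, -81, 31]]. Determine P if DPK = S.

P = [[5, -3, -5], [3, 4, -1], [2, 2, -5]]

Left-multiply by D⁻¹ and right-multiply by K⁻¹: P = D⁻¹SK⁻¹.
D has determinant 3; D⁻¹ = [[1, -1, -2], [1/3, -2/3, -1], [-8/3, 7/3, 4]].
K has determinant 4; K⁻¹ = [[1/2, 1/2, 0], [-1, -3/2, -1], [-3, -7/2, -2]].
D⁻¹S = [[-2, 27, -11], [14, -5, 3], [24, -5, 5]].
P = (D⁻¹S)K⁻¹ = [[5, -3, -5], [3, 4, -1], [2, 2, -5]].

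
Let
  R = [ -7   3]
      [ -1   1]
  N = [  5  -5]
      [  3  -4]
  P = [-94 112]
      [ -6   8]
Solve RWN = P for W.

W = [[2, 3], [2, 1]]

Isolating W: multiply by R⁻¹ from the left and N⁻¹ from the right, so W = R⁻¹PN⁻¹.
det R = -4, so R⁻¹ = [[-1/4, 3/4], [-1/4, 7/4]].
det N = -5, so N⁻¹ = [[4/5, -1], [3/5, -1]].
R⁻¹P = [[19, -22], [13, -14]].
W = (R⁻¹P)N⁻¹ = [[2, 3], [2, 1]].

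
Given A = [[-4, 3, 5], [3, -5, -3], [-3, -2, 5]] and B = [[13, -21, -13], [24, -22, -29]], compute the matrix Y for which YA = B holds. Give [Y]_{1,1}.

Right-multiplying both sides by A⁻¹ gives Y = BA⁻¹.
A has determinant 1; A⁻¹ = [[-31, -25, 16], [-6, -5, 3], [-21, -17, 11]].
Y = BA⁻¹ = [[13, -21, -13], [24, -22, -29]] · [[-31, -25, 16], [-6, -5, 3], [-21, -17, 11]] = [[-4, 1, 2], [-3, 3, -1]].

-4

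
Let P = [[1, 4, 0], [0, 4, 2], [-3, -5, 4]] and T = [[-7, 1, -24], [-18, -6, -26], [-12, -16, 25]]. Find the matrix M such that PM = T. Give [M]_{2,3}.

-5

Left-multiplying both sides by P⁻¹ gives M = P⁻¹T.
det P = 2, so P⁻¹ = [[13, -8, 4], [-3, 2, -1], [6, -7/2, 2]].
M = P⁻¹T = [[13, -8, 4], [-3, 2, -1], [6, -7/2, 2]] · [[-7, 1, -24], [-18, -6, -26], [-12, -16, 25]] = [[5, -3, -4], [-3, 1, -5], [-3, -5, -3]].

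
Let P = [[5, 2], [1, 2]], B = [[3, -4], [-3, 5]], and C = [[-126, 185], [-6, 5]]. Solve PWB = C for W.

W = [[-5, 5], [0, -4]]

Left-multiply by P⁻¹ and right-multiply by B⁻¹: W = P⁻¹CB⁻¹.
det P = 8; the adjugate gives P⁻¹ = [[1/4, -1/4], [-1/8, 5/8]].
B has determinant 3; B⁻¹ = [[5/3, 4/3], [1, 1]].
P⁻¹C = [[-30, 45], [12, -20]].
W = (P⁻¹C)B⁻¹ = [[-5, 5], [0, -4]].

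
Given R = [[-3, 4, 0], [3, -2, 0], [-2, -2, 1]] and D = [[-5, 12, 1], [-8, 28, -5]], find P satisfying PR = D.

P = [[6, 5, 1], [3, -3, -5]]

R is on the right of P, so right-multiply by R⁻¹: P = DR⁻¹.
R has determinant -6; R⁻¹ = [[1/3, 2/3, 0], [1/2, 1/2, 0], [5/3, 7/3, 1]].
P = DR⁻¹ = [[-5, 12, 1], [-8, 28, -5]] · [[1/3, 2/3, 0], [1/2, 1/2, 0], [5/3, 7/3, 1]] = [[6, 5, 1], [3, -3, -5]].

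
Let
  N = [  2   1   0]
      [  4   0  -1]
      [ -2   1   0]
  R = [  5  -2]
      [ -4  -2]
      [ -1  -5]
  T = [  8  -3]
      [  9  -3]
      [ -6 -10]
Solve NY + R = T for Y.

Y = [[2, 1], [-1, -3], [-5, 5]]

NY = T − R = [[3, -1], [13, -1], [-5, -5]].
N is on the left of Y, so left-multiply by N⁻¹: Y = N⁻¹(T − R).
det N = 4, so N⁻¹ = [[1/4, 0, -1/4], [1/2, 0, 1/2], [1, -1, -1]].
Y = N⁻¹(T − R) = [[2, 1], [-1, -3], [-5, 5]].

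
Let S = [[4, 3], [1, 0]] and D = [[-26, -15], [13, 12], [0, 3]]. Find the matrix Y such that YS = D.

Y = [[-5, -6], [4, -3], [1, -4]]

Right-multiplying both sides by S⁻¹ gives Y = DS⁻¹.
det S = -3, so S⁻¹ = [[0, 1], [1/3, -4/3]].
Y = DS⁻¹ = [[-26, -15], [13, 12], [0, 3]] · [[0, 1], [1/3, -4/3]] = [[-5, -6], [4, -3], [1, -4]].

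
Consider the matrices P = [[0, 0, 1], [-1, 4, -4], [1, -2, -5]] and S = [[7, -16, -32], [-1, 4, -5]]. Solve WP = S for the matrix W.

W = [[-6, -1, 6], [-1, 1, 0]]

P is on the right of W, so right-multiply by P⁻¹: W = SP⁻¹.
det P = -2; the adjugate gives P⁻¹ = [[14, 1, 2], [9/2, 1/2, 1/2], [1, 0, 0]].
W = SP⁻¹ = [[7, -16, -32], [-1, 4, -5]] · [[14, 1, 2], [9/2, 1/2, 1/2], [1, 0, 0]] = [[-6, -1, 6], [-1, 1, 0]].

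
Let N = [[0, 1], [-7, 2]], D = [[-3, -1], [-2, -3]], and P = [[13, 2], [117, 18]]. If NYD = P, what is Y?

Isolating Y: multiply by N⁻¹ from the left and D⁻¹ from the right, so Y = N⁻¹PD⁻¹.
det N = 7; the adjugate gives N⁻¹ = [[2/7, -1/7], [1, 0]].
det D = 7, so D⁻¹ = [[-3/7, 1/7], [2/7, -3/7]].
N⁻¹P = [[-13, -2], [13, 2]].
Y = (N⁻¹P)D⁻¹ = [[5, -1], [-5, 1]].

Y = [[5, -1], [-5, 1]]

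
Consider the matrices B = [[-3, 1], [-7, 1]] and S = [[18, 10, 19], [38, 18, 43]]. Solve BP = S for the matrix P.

Left-multiplying both sides by B⁻¹ gives P = B⁻¹S.
det B = 4, so B⁻¹ = [[1/4, -1/4], [7/4, -3/4]].
P = B⁻¹S = [[1/4, -1/4], [7/4, -3/4]] · [[18, 10, 19], [38, 18, 43]] = [[-5, -2, -6], [3, 4, 1]].

P = [[-5, -2, -6], [3, 4, 1]]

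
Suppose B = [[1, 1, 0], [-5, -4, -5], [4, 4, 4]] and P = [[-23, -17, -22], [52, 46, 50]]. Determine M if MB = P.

Since B sits to the right of M, M = PB⁻¹.
det B = 4; the adjugate gives B⁻¹ = [[1, -1, -5/4], [0, 1, 5/4], [-1, 0, 1/4]].
M = PB⁻¹ = [[-23, -17, -22], [52, 46, 50]] · [[1, -1, -5/4], [0, 1, 5/4], [-1, 0, 1/4]] = [[-1, 6, 2], [2, -6, 5]].

M = [[-1, 6, 2], [2, -6, 5]]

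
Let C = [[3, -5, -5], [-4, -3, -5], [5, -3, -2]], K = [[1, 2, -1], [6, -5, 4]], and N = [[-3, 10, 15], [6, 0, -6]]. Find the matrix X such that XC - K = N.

XC = N + K = [[-2, 12, 14], [12, -5, -2]].
Since C sits to the right of X, X = (N + K)C⁻¹.
det C = 3, so C⁻¹ = [[-3, 5/3, 10/3], [-11, 19/3, 35/3], [9, -16/3, -29/3]].
X = (N + K)C⁻¹ = [[0, -2, -2], [1, -1, 1]].

X = [[0, -2, -2], [1, -1, 1]]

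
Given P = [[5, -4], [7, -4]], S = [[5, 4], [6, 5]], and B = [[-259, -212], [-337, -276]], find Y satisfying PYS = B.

Isolating Y: multiply by P⁻¹ from the left and S⁻¹ from the right, so Y = P⁻¹BS⁻¹.
P has determinant 8; P⁻¹ = [[-1/2, 1/2], [-7/8, 5/8]].
det S = 1, so S⁻¹ = [[5, -4], [-6, 5]].
P⁻¹B = [[-39, -32], [16, 13]].
Y = (P⁻¹B)S⁻¹ = [[-3, -4], [2, 1]].

Y = [[-3, -4], [2, 1]]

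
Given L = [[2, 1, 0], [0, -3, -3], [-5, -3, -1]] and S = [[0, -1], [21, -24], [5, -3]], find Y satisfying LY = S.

Left-multiplying both sides by L⁻¹ gives Y = L⁻¹S.
L has determinant 3; L⁻¹ = [[-2, 1/3, -1], [5, -2/3, 2], [-5, 1/3, -2]].
Y = L⁻¹S = [[-2, 1/3, -1], [5, -2/3, 2], [-5, 1/3, -2]] · [[0, -1], [21, -24], [5, -3]] = [[2, -3], [-4, 5], [-3, 3]].

Y = [[2, -3], [-4, 5], [-3, 3]]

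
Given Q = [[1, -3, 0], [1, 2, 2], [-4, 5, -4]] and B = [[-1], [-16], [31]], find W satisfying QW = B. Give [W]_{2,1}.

-1

Since Q multiplies W on the left, W = Q⁻¹B.
det Q = -6; the adjugate gives Q⁻¹ = [[3, 2, 1], [2/3, 2/3, 1/3], [-13/6, -7/6, -5/6]].
W = Q⁻¹B = [[3, 2, 1], [2/3, 2/3, 1/3], [-13/6, -7/6, -5/6]] · [[-1], [-16], [31]] = [[-4], [-1], [-5]].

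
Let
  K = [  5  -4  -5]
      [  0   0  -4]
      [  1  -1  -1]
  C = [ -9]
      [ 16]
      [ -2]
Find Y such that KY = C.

Y = [[-5], [1], [-4]]

Left-multiplying both sides by K⁻¹ gives Y = K⁻¹C.
K has determinant -4; K⁻¹ = [[1, -1/4, -4], [1, 0, -5], [0, -1/4, 0]].
Y = K⁻¹C = [[1, -1/4, -4], [1, 0, -5], [0, -1/4, 0]] · [[-9], [16], [-2]] = [[-5], [1], [-4]].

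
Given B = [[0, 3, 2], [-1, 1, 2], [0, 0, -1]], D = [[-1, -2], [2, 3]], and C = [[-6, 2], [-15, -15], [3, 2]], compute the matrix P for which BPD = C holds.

P = [[1, 5], [-4, -2], [-5, -4]]

Left-multiply by B⁻¹ and right-multiply by D⁻¹: P = B⁻¹CD⁻¹.
B has determinant -3; B⁻¹ = [[1/3, -1, -4/3], [1/3, 0, 2/3], [0, 0, -1]].
det D = 1; the adjugate gives D⁻¹ = [[3, 2], [-2, -1]].
B⁻¹C = [[9, 13], [0, 2], [-3, -2]].
P = (B⁻¹C)D⁻¹ = [[1, 5], [-4, -2], [-5, -4]].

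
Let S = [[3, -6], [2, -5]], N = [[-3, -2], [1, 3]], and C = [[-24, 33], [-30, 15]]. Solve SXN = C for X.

Isolating X: multiply by S⁻¹ from the left and N⁻¹ from the right, so X = S⁻¹CN⁻¹.
det S = -3, so S⁻¹ = [[5/3, -2], [2/3, -1]].
N has determinant -7; N⁻¹ = [[-3/7, -2/7], [1/7, 3/7]].
S⁻¹C = [[20, 25], [14, 7]].
X = (S⁻¹C)N⁻¹ = [[-5, 5], [-5, -1]].

X = [[-5, 5], [-5, -1]]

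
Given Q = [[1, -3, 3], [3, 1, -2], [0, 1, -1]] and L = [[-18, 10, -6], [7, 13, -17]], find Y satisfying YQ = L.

Y = [[-6, -4, -4], [-5, 4, -6]]

Since Q sits to the right of Y, Y = LQ⁻¹.
Q has determinant 1; Q⁻¹ = [[1, 0, 3], [3, -1, 11], [3, -1, 10]].
Y = LQ⁻¹ = [[-18, 10, -6], [7, 13, -17]] · [[1, 0, 3], [3, -1, 11], [3, -1, 10]] = [[-6, -4, -4], [-5, 4, -6]].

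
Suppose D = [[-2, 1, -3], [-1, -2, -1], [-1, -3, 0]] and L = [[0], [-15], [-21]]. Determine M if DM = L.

M = [[3], [6], [0]]

Left-multiplying both sides by D⁻¹ gives M = D⁻¹L.
D has determinant 4; D⁻¹ = [[-3/4, 9/4, -7/4], [1/4, -3/4, 1/4], [1/4, -7/4, 5/4]].
M = D⁻¹L = [[-3/4, 9/4, -7/4], [1/4, -3/4, 1/4], [1/4, -7/4, 5/4]] · [[0], [-15], [-21]] = [[3], [6], [0]].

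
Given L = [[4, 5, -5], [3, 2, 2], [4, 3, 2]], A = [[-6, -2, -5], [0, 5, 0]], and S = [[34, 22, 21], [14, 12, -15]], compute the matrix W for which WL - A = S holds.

WL = S + A = [[28, 20, 16], [14, 17, -15]].
Right-multiplying both sides by L⁻¹ gives W = (S + A)L⁻¹.
L has determinant -3; L⁻¹ = [[2/3, 25/3, -20/3], [-2/3, -28/3, 23/3], [-1/3, -8/3, 7/3]].
W = (S + A)L⁻¹ = [[0, 4, 4], [3, -2, 2]].

W = [[0, 4, 4], [3, -2, 2]]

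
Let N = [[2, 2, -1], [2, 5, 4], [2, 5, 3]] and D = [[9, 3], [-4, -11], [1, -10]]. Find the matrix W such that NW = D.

Left-multiplying both sides by N⁻¹ gives W = N⁻¹D.
N has determinant -6; N⁻¹ = [[5/6, 11/6, -13/6], [-1/3, -4/3, 5/3], [0, 1, -1]].
W = N⁻¹D = [[5/6, 11/6, -13/6], [-1/3, -4/3, 5/3], [0, 1, -1]] · [[9, 3], [-4, -11], [1, -10]] = [[-2, 4], [4, -3], [-5, -1]].

W = [[-2, 4], [4, -3], [-5, -1]]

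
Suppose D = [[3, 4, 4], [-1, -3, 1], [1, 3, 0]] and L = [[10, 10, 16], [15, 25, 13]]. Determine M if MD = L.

Right-multiplying both sides by D⁻¹ gives M = LD⁻¹.
det D = -5; the adjugate gives D⁻¹ = [[3/5, -12/5, -16/5], [-1/5, 4/5, 7/5], [0, 1, 1]].
M = LD⁻¹ = [[10, 10, 16], [15, 25, 13]] · [[3/5, -12/5, -16/5], [-1/5, 4/5, 7/5], [0, 1, 1]] = [[4, 0, -2], [4, -3, 0]].

M = [[4, 0, -2], [4, -3, 0]]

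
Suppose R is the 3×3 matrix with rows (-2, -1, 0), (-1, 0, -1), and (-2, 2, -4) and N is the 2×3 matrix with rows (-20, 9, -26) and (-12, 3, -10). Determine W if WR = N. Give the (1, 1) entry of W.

3

Since R sits to the right of W, W = NR⁻¹.
det R = -2; the adjugate gives R⁻¹ = [[-1, 2, -1/2], [1, -4, 1], [1, -3, 1/2]].
W = NR⁻¹ = [[-20, 9, -26], [-12, 3, -10]] · [[-1, 2, -1/2], [1, -4, 1], [1, -3, 1/2]] = [[3, 2, 6], [5, -6, 4]].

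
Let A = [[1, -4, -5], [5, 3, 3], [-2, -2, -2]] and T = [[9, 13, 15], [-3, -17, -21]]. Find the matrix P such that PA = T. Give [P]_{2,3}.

A is on the right of P, so right-multiply by A⁻¹: P = TA⁻¹.
det A = 4; the adjugate gives A⁻¹ = [[0, 1/2, 3/4], [1, -3, -7], [-1, 5/2, 23/4]].
P = TA⁻¹ = [[9, 13, 15], [-3, -17, -21]] · [[0, 1/2, 3/4], [1, -3, -7], [-1, 5/2, 23/4]] = [[-2, 3, 2], [4, -3, -4]].

-4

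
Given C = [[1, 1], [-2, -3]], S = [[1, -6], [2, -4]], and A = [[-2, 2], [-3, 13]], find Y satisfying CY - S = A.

Y = [[-4, -3], [3, -1]]

CY = A + S = [[-1, -4], [-1, 9]].
C is on the left of Y, so left-multiply by C⁻¹: Y = C⁻¹(A + S).
det C = -1, so C⁻¹ = [[3, 1], [-2, -1]].
Y = C⁻¹(A + S) = [[-4, -3], [3, -1]].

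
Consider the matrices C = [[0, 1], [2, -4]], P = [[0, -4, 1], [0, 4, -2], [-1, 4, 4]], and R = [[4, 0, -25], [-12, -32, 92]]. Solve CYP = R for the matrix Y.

Left-multiply by C⁻¹ and right-multiply by P⁻¹: Y = C⁻¹RP⁻¹.
det C = -2; the adjugate gives C⁻¹ = [[2, 1/2], [1, 0]].
det P = -4; the adjugate gives P⁻¹ = [[-6, -5, -1], [-1/2, -1/4, 0], [-1, -1, 0]].
C⁻¹R = [[2, -16, -4], [4, 0, -25]].
Y = (C⁻¹R)P⁻¹ = [[0, -2, -2], [1, 5, -4]].

Y = [[0, -2, -2], [1, 5, -4]]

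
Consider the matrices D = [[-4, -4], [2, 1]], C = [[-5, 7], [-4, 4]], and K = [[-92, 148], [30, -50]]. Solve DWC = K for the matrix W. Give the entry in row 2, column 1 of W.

Isolating W: multiply by D⁻¹ from the left and C⁻¹ from the right, so W = D⁻¹KC⁻¹.
D has determinant 4; D⁻¹ = [[1/4, 1], [-1/2, -1]].
det C = 8; the adjugate gives C⁻¹ = [[1/2, -7/8], [1/2, -5/8]].
D⁻¹K = [[7, -13], [16, -24]].
W = (D⁻¹K)C⁻¹ = [[-3, 2], [-4, 1]].

-4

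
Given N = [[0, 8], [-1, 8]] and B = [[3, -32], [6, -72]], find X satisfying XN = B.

N is on the right of X, so right-multiply by N⁻¹: X = BN⁻¹.
N has determinant 8; N⁻¹ = [[1, -1], [1/8, 0]].
X = BN⁻¹ = [[3, -32], [6, -72]] · [[1, -1], [1/8, 0]] = [[-1, -3], [-3, -6]].

X = [[-1, -3], [-3, -6]]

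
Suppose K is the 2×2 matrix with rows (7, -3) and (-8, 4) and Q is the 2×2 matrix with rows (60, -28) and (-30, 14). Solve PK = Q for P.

K is on the right of P, so right-multiply by K⁻¹: P = QK⁻¹.
K has determinant 4; K⁻¹ = [[1, 3/4], [2, 7/4]].
P = QK⁻¹ = [[60, -28], [-30, 14]] · [[1, 3/4], [2, 7/4]] = [[4, -4], [-2, 2]].

P = [[4, -4], [-2, 2]]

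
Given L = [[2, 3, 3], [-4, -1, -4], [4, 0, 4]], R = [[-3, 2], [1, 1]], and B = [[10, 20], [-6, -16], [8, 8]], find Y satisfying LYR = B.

Left-multiply by L⁻¹ and right-multiply by R⁻¹: Y = L⁻¹BR⁻¹.
det L = 4; the adjugate gives L⁻¹ = [[-1, -3, -9/4], [0, -1, -1], [1, 3, 5/2]].
det R = -5; the adjugate gives R⁻¹ = [[-1/5, 2/5], [1/5, 3/5]].
L⁻¹B = [[-10, 10], [-2, 8], [12, -8]].
Y = (L⁻¹B)R⁻¹ = [[4, 2], [2, 4], [-4, 0]].

Y = [[4, 2], [2, 4], [-4, 0]]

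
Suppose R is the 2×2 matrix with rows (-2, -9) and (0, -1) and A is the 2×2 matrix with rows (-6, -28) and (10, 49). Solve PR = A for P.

P = [[3, 1], [-5, -4]]

Since R sits to the right of P, P = AR⁻¹.
det R = 2; the adjugate gives R⁻¹ = [[-1/2, 9/2], [0, -1]].
P = AR⁻¹ = [[-6, -28], [10, 49]] · [[-1/2, 9/2], [0, -1]] = [[3, 1], [-5, -4]].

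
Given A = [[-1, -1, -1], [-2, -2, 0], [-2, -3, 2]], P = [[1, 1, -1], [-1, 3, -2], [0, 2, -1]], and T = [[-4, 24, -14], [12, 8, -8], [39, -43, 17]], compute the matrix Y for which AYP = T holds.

Y = [[-1, -2, -4], [-4, 3, 3], [5, -5, -5]]

Y = A⁻¹TP⁻¹ (apply A⁻¹ on the left and P⁻¹ on the right).
det A = -2; the adjugate gives A⁻¹ = [[2, -5/2, 1], [-2, 2, -1], [-1, 1/2, 0]].
det P = 2, so P⁻¹ = [[1/2, -1/2, 1/2], [-1/2, -1/2, 3/2], [-1, -1, 2]].
A⁻¹T = [[1, -15, 9], [-7, 11, -5], [10, -20, 10]].
Y = (A⁻¹T)P⁻¹ = [[-1, -2, -4], [-4, 3, 3], [5, -5, -5]].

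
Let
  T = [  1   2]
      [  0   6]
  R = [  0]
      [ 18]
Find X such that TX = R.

T is on the left of X, so left-multiply by T⁻¹: X = T⁻¹R.
T has determinant 6; T⁻¹ = [[1, -1/3], [0, 1/6]].
X = T⁻¹R = [[1, -1/3], [0, 1/6]] · [[0], [18]] = [[-6], [3]].

X = [[-6], [3]]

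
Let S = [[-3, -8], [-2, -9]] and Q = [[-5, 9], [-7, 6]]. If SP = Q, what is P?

P = [[-1, -3], [1, 0]]

Since S multiplies P on the left, P = S⁻¹Q.
det S = 11; the adjugate gives S⁻¹ = [[-9/11, 8/11], [2/11, -3/11]].
P = S⁻¹Q = [[-9/11, 8/11], [2/11, -3/11]] · [[-5, 9], [-7, 6]] = [[-1, -3], [1, 0]].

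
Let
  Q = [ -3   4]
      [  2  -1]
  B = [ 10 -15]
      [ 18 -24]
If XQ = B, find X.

X = [[-4, -1], [-6, 0]]

Q is on the right of X, so right-multiply by Q⁻¹: X = BQ⁻¹.
det Q = -5; the adjugate gives Q⁻¹ = [[1/5, 4/5], [2/5, 3/5]].
X = BQ⁻¹ = [[10, -15], [18, -24]] · [[1/5, 4/5], [2/5, 3/5]] = [[-4, -1], [-6, 0]].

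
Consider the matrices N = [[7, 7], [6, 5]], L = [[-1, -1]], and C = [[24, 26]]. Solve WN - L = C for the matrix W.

W = [[5, -2]]

WN = C + L = [[23, 25]].
N is on the right of W, so right-multiply by N⁻¹: W = (C + L)N⁻¹.
det N = -7; the adjugate gives N⁻¹ = [[-5/7, 1], [6/7, -1]].
W = (C + L)N⁻¹ = [[5, -2]].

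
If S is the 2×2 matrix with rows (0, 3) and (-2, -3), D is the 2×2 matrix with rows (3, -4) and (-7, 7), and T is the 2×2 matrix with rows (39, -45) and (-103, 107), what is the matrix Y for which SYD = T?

Left-multiply by S⁻¹ and right-multiply by D⁻¹: Y = S⁻¹TD⁻¹.
det S = 6, so S⁻¹ = [[-1/2, -1/2], [1/3, 0]].
D has determinant -7; D⁻¹ = [[-1, -4/7], [-1, -3/7]].
S⁻¹T = [[32, -31], [13, -15]].
Y = (S⁻¹T)D⁻¹ = [[-1, -5], [2, -1]].

Y = [[-1, -5], [2, -1]]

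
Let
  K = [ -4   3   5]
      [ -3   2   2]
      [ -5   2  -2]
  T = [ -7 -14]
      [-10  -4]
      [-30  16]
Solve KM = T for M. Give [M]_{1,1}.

Left-multiplying both sides by K⁻¹ gives M = K⁻¹T.
K has determinant 4; K⁻¹ = [[-2, 4, -1], [-4, 33/4, -7/4], [1, -7/4, 1/4]].
M = K⁻¹T = [[-2, 4, -1], [-4, 33/4, -7/4], [1, -7/4, 1/4]] · [[-7, -14], [-10, -4], [-30, 16]] = [[4, -4], [-2, -5], [3, -3]].

4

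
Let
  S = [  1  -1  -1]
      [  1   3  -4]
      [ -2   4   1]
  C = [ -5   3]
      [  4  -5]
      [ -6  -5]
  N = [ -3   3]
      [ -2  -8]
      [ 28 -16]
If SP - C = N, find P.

SP = N + C = [[-8, 6], [2, -13], [22, -21]].
Since S multiplies P on the left, P = S⁻¹(N + C).
det S = 2, so S⁻¹ = [[19/2, -3/2, 7/2], [7/2, -1/2, 3/2], [5, -1, 2]].
P = S⁻¹(N + C) = [[-2, 3], [4, -4], [2, 1]].

P = [[-2, 3], [4, -4], [2, 1]]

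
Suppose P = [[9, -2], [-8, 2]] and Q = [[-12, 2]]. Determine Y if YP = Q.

Since P sits to the right of Y, Y = QP⁻¹.
P has determinant 2; P⁻¹ = [[1, 1], [4, 9/2]].
Y = QP⁻¹ = [[-12, 2]] · [[1, 1], [4, 9/2]] = [[-4, -3]].

Y = [[-4, -3]]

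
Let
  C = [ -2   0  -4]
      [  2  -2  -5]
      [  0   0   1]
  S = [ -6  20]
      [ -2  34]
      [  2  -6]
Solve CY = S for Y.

Y = [[-1, 2], [-5, 0], [2, -6]]

C is on the left of Y, so left-multiply by C⁻¹: Y = C⁻¹S.
C has determinant 4; C⁻¹ = [[-1/2, 0, -2], [-1/2, -1/2, -9/2], [0, 0, 1]].
Y = C⁻¹S = [[-1/2, 0, -2], [-1/2, -1/2, -9/2], [0, 0, 1]] · [[-6, 20], [-2, 34], [2, -6]] = [[-1, 2], [-5, 0], [2, -6]].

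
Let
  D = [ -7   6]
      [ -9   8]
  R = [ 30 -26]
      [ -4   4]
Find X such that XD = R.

X = [[-3, -1], [-2, 2]]

D is on the right of X, so right-multiply by D⁻¹: X = RD⁻¹.
D has determinant -2; D⁻¹ = [[-4, 3], [-9/2, 7/2]].
X = RD⁻¹ = [[30, -26], [-4, 4]] · [[-4, 3], [-9/2, 7/2]] = [[-3, -1], [-2, 2]].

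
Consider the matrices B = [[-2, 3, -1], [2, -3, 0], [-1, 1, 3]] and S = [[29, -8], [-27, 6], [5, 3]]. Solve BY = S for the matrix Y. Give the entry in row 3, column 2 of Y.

2

B is on the left of Y, so left-multiply by B⁻¹: Y = B⁻¹S.
B has determinant 1; B⁻¹ = [[-9, -10, -3], [-6, -7, -2], [-1, -1, 0]].
Y = B⁻¹S = [[-9, -10, -3], [-6, -7, -2], [-1, -1, 0]] · [[29, -8], [-27, 6], [5, 3]] = [[-6, 3], [5, 0], [-2, 2]].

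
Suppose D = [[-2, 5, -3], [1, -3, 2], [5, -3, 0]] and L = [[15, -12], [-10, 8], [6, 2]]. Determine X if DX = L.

X = [[3, 1], [3, 1], [-2, 5]]

Since D multiplies X on the left, X = D⁻¹L.
D has determinant 2; D⁻¹ = [[3, 9/2, 1/2], [5, 15/2, 1/2], [6, 19/2, 1/2]].
X = D⁻¹L = [[3, 9/2, 1/2], [5, 15/2, 1/2], [6, 19/2, 1/2]] · [[15, -12], [-10, 8], [6, 2]] = [[3, 1], [3, 1], [-2, 5]].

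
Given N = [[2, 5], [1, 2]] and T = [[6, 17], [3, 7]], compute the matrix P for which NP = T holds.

P = [[3, 1], [0, 3]]

N is on the left of P, so left-multiply by N⁻¹: P = N⁻¹T.
det N = -1; the adjugate gives N⁻¹ = [[-2, 5], [1, -2]].
P = N⁻¹T = [[-2, 5], [1, -2]] · [[6, 17], [3, 7]] = [[3, 1], [0, 3]].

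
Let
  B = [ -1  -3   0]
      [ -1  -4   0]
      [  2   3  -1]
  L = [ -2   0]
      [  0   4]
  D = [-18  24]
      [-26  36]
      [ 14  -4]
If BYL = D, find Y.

Y = [[3, 3], [-4, -3], [1, -2]]

Isolating Y: multiply by B⁻¹ from the left and L⁻¹ from the right, so Y = B⁻¹DL⁻¹.
det B = -1; the adjugate gives B⁻¹ = [[-4, 3, 0], [1, -1, 0], [-5, 3, -1]].
L has determinant -8; L⁻¹ = [[-1/2, 0], [0, 1/4]].
B⁻¹D = [[-6, 12], [8, -12], [-2, -8]].
Y = (B⁻¹D)L⁻¹ = [[3, 3], [-4, -3], [1, -2]].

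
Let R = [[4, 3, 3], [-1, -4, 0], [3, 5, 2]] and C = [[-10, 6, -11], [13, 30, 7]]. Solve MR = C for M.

M = [[-3, -5, -1], [-1, -2, 5]]

R is on the right of M, so right-multiply by R⁻¹: M = CR⁻¹.
R has determinant -5; R⁻¹ = [[8/5, -9/5, -12/5], [-2/5, 1/5, 3/5], [-7/5, 11/5, 13/5]].
M = CR⁻¹ = [[-10, 6, -11], [13, 30, 7]] · [[8/5, -9/5, -12/5], [-2/5, 1/5, 3/5], [-7/5, 11/5, 13/5]] = [[-3, -5, -1], [-1, -2, 5]].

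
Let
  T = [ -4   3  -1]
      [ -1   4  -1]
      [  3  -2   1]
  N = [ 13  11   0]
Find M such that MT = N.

M = [[-1, 6, 5]]

Right-multiplying both sides by T⁻¹ gives M = NT⁻¹.
det T = -4, so T⁻¹ = [[-1/2, 1/4, -1/4], [1/2, 1/4, 3/4], [5/2, -1/4, 13/4]].
M = NT⁻¹ = [[13, 11, 0]] · [[-1/2, 1/4, -1/4], [1/2, 1/4, 3/4], [5/2, -1/4, 13/4]] = [[-1, 6, 5]].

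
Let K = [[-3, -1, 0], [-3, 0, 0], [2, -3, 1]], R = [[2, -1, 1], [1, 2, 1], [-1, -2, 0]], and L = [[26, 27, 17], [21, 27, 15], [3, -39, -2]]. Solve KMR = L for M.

M = K⁻¹LR⁻¹ (apply K⁻¹ on the left and R⁻¹ on the right).
det K = -3; the adjugate gives K⁻¹ = [[0, -1/3, 0], [-1, 1, 0], [-3, 11/3, 1]].
R has determinant 5; R⁻¹ = [[2/5, -2/5, -3/5], [-1/5, 1/5, -1/5], [0, 1, 1]].
K⁻¹L = [[-7, -9, -5], [-5, 0, -2], [2, -21, 2]].
M = (K⁻¹L)R⁻¹ = [[-1, -4, 1], [-2, 0, 1], [5, -3, 5]].

M = [[-1, -4, 1], [-2, 0, 1], [5, -3, 5]]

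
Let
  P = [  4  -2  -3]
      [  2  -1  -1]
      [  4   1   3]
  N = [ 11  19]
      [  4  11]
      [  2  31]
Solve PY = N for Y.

Left-multiplying both sides by P⁻¹ gives Y = P⁻¹N.
det P = -6; the adjugate gives P⁻¹ = [[1/3, -1/2, 1/6], [5/3, -4, 1/3], [-1, 2, 0]].
Y = P⁻¹N = [[1/3, -1/2, 1/6], [5/3, -4, 1/3], [-1, 2, 0]] · [[11, 19], [4, 11], [2, 31]] = [[2, 6], [3, -2], [-3, 3]].

Y = [[2, 6], [3, -2], [-3, 3]]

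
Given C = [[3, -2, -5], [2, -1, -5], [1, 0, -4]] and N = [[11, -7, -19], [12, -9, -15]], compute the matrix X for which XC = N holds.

X = [[4, -1, 1], [6, -3, 0]]

Since C sits to the right of X, X = NC⁻¹.
det C = 1; the adjugate gives C⁻¹ = [[4, -8, 5], [3, -7, 5], [1, -2, 1]].
X = NC⁻¹ = [[11, -7, -19], [12, -9, -15]] · [[4, -8, 5], [3, -7, 5], [1, -2, 1]] = [[4, -1, 1], [6, -3, 0]].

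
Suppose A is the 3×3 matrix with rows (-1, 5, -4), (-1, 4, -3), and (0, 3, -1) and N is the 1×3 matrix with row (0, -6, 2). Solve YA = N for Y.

Y = [[0, 0, -2]]

Since A sits to the right of Y, Y = NA⁻¹.
det A = 2, so A⁻¹ = [[5/2, -7/2, 1/2], [-1/2, 1/2, 1/2], [-3/2, 3/2, 1/2]].
Y = NA⁻¹ = [[0, -6, 2]] · [[5/2, -7/2, 1/2], [-1/2, 1/2, 1/2], [-3/2, 3/2, 1/2]] = [[0, 0, -2]].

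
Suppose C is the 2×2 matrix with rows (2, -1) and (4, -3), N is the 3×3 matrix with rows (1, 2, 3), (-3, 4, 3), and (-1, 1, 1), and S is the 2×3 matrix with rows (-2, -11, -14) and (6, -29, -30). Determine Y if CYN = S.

Isolating Y: multiply by C⁻¹ from the left and N⁻¹ from the right, so Y = C⁻¹SN⁻¹.
det C = -2; the adjugate gives C⁻¹ = [[3/2, -1/2], [2, -1]].
N has determinant 4; N⁻¹ = [[1/4, 1/4, -3/2], [0, 1, -3], [1/4, -3/4, 5/2]].
C⁻¹S = [[-6, -2, -6], [-10, 7, 2]].
Y = (C⁻¹S)N⁻¹ = [[-3, 1, 0], [-2, 3, -1]].

Y = [[-3, 1, 0], [-2, 3, -1]]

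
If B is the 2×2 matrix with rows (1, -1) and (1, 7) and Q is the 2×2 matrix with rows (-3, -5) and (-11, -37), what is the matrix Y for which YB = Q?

Y = [[-2, -1], [-5, -6]]

B is on the right of Y, so right-multiply by B⁻¹: Y = QB⁻¹.
det B = 8; the adjugate gives B⁻¹ = [[7/8, 1/8], [-1/8, 1/8]].
Y = QB⁻¹ = [[-3, -5], [-11, -37]] · [[7/8, 1/8], [-1/8, 1/8]] = [[-2, -1], [-5, -6]].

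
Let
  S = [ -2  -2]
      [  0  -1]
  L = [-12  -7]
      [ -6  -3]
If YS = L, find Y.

Y = [[6, -5], [3, -3]]

Since S sits to the right of Y, Y = LS⁻¹.
det S = 2; the adjugate gives S⁻¹ = [[-1/2, 1], [0, -1]].
Y = LS⁻¹ = [[-12, -7], [-6, -3]] · [[-1/2, 1], [0, -1]] = [[6, -5], [3, -3]].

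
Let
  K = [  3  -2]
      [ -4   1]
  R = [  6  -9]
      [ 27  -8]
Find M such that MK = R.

K is on the right of M, so right-multiply by K⁻¹: M = RK⁻¹.
det K = -5, so K⁻¹ = [[-1/5, -2/5], [-4/5, -3/5]].
M = RK⁻¹ = [[6, -9], [27, -8]] · [[-1/5, -2/5], [-4/5, -3/5]] = [[6, 3], [1, -6]].

M = [[6, 3], [1, -6]]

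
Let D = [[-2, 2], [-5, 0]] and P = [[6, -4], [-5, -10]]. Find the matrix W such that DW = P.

Left-multiplying both sides by D⁻¹ gives W = D⁻¹P.
D has determinant 10; D⁻¹ = [[0, -1/5], [1/2, -1/5]].
W = D⁻¹P = [[0, -1/5], [1/2, -1/5]] · [[6, -4], [-5, -10]] = [[1, 2], [4, 0]].

W = [[1, 2], [4, 0]]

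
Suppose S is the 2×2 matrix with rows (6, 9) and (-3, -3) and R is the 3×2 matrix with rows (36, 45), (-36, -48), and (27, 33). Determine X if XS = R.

X = [[3, -6], [-4, 4], [2, -5]]

S is on the right of X, so right-multiply by S⁻¹: X = RS⁻¹.
det S = 9, so S⁻¹ = [[-1/3, -1], [1/3, 2/3]].
X = RS⁻¹ = [[36, 45], [-36, -48], [27, 33]] · [[-1/3, -1], [1/3, 2/3]] = [[3, -6], [-4, 4], [2, -5]].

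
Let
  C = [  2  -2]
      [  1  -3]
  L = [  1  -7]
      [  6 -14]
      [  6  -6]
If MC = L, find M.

Right-multiplying both sides by C⁻¹ gives M = LC⁻¹.
det C = -4, so C⁻¹ = [[3/4, -1/2], [1/4, -1/2]].
M = LC⁻¹ = [[1, -7], [6, -14], [6, -6]] · [[3/4, -1/2], [1/4, -1/2]] = [[-1, 3], [1, 4], [3, 0]].

M = [[-1, 3], [1, 4], [3, 0]]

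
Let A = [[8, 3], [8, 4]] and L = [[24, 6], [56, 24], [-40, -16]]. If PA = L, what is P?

Since A sits to the right of P, P = LA⁻¹.
det A = 8, so A⁻¹ = [[1/2, -3/8], [-1, 1]].
P = LA⁻¹ = [[24, 6], [56, 24], [-40, -16]] · [[1/2, -3/8], [-1, 1]] = [[6, -3], [4, 3], [-4, -1]].

P = [[6, -3], [4, 3], [-4, -1]]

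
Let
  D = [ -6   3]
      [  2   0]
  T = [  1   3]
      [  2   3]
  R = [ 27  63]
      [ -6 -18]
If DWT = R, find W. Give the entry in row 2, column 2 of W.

2

W = D⁻¹RT⁻¹ (apply D⁻¹ on the left and T⁻¹ on the right).
det D = -6, so D⁻¹ = [[0, 1/2], [1/3, 1]].
T has determinant -3; T⁻¹ = [[-1, 1], [2/3, -1/3]].
D⁻¹R = [[-3, -9], [3, 3]].
W = (D⁻¹R)T⁻¹ = [[-3, 0], [-1, 2]].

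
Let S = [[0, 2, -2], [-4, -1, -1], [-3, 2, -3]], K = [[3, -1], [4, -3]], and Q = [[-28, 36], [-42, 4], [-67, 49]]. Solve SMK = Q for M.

Isolating M: multiply by S⁻¹ from the left and K⁻¹ from the right, so M = S⁻¹QK⁻¹.
S has determinant 4; S⁻¹ = [[5/4, 1/2, -1], [-9/4, -3/2, 2], [-11/4, -3/2, 2]].
det K = -5, so K⁻¹ = [[3/5, -1/5], [4/5, -3/5]].
S⁻¹Q = [[11, -2], [-8, 11], [6, -7]].
M = (S⁻¹Q)K⁻¹ = [[5, -1], [4, -5], [-2, 3]].

M = [[5, -1], [4, -5], [-2, 3]]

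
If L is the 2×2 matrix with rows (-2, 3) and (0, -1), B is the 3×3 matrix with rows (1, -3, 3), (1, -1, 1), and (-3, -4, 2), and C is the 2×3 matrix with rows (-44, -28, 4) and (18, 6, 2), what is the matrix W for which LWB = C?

W = L⁻¹CB⁻¹ (apply L⁻¹ on the left and B⁻¹ on the right).
det L = 2; the adjugate gives L⁻¹ = [[-1/2, -3/2], [0, -1]].
det B = -4; the adjugate gives B⁻¹ = [[-1/2, 3/2, 0], [5/4, -11/4, -1/2], [7/4, -13/4, -1/2]].
L⁻¹C = [[-5, 5, -5], [-18, -6, -2]].
W = (L⁻¹C)B⁻¹ = [[0, -5, 0], [-2, -4, 4]].

W = [[0, -5, 0], [-2, -4, 4]]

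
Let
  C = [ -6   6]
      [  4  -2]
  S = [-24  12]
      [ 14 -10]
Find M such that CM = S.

Left-multiplying both sides by C⁻¹ gives M = C⁻¹S.
det C = -12, so C⁻¹ = [[1/6, 1/2], [1/3, 1/2]].
M = C⁻¹S = [[1/6, 1/2], [1/3, 1/2]] · [[-24, 12], [14, -10]] = [[3, -3], [-1, -1]].

M = [[3, -3], [-1, -1]]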